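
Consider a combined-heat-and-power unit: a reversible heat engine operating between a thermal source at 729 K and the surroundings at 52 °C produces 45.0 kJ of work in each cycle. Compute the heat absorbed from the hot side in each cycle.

T_C = 52 °C → 52 + 273.15 = 325.15 K.
η_rev = 1 − T_C/T_H = 1 − 325.15/729.00 = 0.5540.
Q_H = W/η = 45.0/0.5540 = 81.23 kJ.

Q_H ≈ 81.23 kJ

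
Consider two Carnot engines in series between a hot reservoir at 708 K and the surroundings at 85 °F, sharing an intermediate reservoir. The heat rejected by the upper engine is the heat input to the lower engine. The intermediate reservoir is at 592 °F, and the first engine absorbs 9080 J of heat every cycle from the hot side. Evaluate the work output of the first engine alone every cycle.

T_C = 85 °F → (85 − 32) × 5/9 = 29.44 °C = 302.59 K.
T_m = 592 °F → (592 − 32) × 5/9 = 311.11 °C = 584.26 K.
First-stage efficiency η₁ = 1 − T_m/T_H = 1 − 584.26/708.00 = 0.1748.
W₁ = η₁·Q_H = 0.1748 × 9080 = 1587 J.

W₁ ≈ 1587 J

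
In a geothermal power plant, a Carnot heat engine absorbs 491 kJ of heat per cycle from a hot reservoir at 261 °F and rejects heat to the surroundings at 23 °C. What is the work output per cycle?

T_H = 261 °F → (261 − 32) × 5/9 = 127.22 °C = 400.37 K.
T_C = 23 °C → 23 + 273.15 = 296.15 K.
η_rev = 1 − T_C/T_H = 1 − 296.15/400.37 = 0.2603.
W = η·Q_H = 0.2603 × 491 = 128 kJ.

W ≈ 128 kJ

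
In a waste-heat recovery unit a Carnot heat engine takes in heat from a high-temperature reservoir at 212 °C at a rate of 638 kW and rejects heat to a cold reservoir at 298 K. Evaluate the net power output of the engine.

T_H = 212 °C → 212 + 273.15 = 485.15 K.
The Carnot efficiency is η = 1 − T_C/T_H = 1 − 298.00/485.15 = 0.3858.
W = η·Q_H = 0.3858 × 638 = 246 kW.

Ẇ ≈ 246 kW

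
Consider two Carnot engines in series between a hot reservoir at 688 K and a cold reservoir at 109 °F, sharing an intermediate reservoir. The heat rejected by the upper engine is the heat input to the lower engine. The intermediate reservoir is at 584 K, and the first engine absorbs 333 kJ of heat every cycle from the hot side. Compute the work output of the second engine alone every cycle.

W₂ ≈ 130 kJ

T_C = 109 °F → (109 − 32) × 5/9 = 42.78 °C = 315.93 K.
Heat entering the second stage: Q_m = Q_H·(T_m/T_H) = 333 × 584.00/688.00 = 283 kJ.
Second-stage efficiency η₂ = 1 − T_C/T_m = 1 − 315.93/584.00 = 0.4590, so W₂ = η₂·Q_m = 130 kJ.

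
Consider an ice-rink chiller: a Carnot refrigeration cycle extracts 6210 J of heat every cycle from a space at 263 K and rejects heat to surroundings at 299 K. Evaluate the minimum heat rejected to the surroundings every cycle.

For a reversible cycle Q_H/Q_C = T_H/T_C, so Q_H = Q_C·T_H/T_C = 6210 × 299.00/263.00 = 7060 J.

Q_H ≈ 7060 J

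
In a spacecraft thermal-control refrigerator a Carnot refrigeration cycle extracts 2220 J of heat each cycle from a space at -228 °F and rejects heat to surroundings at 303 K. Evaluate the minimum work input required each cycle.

W_in ≈ 3006 J

T_C = -228 °F → (-228 − 32) × 5/9 = -144.44 °C = 128.71 K.
Carnot COP: COP_R = T_C/(T_H − T_C) = 128.71/174.29 = 0.7384.
W = Q_C/COP_R = 2220/0.7384 = 3006 J.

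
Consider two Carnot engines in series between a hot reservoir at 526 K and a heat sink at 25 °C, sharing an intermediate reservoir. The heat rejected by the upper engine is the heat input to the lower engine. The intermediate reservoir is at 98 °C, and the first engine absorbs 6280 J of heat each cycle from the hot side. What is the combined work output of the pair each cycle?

T_C = 25 °C → 25 + 273.15 = 298.15 K.
Two reversible stages in series are equivalent to a single Carnot engine between T_H and T_C, so η_total = 1 − T_C/T_H = 1 − 298.15/526.00 = 0.4332.
W_total = η_total · Q_H = 0.4332 × 6280 = 2720 J.

W_total ≈ 2720 J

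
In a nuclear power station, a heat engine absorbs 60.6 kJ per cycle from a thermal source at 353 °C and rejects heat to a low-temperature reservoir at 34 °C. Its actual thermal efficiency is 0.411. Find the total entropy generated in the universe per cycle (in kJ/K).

ΔS_univ ≈ 0.01943 kJ/K

T_H = 353 °C → 353 + 273.15 = 626.15 K.
T_C = 34 °C → 34 + 273.15 = 307.15 K.
W = η·Q_H = 0.411 × 60.6 = 24.91 kJ, so Q_C = Q_H − W = 35.69 kJ.
Entropy balance on the reservoirs: −Q_H/T_H = -0.09678 kJ/K, +Q_C/T_C = 0.1162 kJ/K.
ΔS_univ = −Q_H/T_H + Q_C/T_C = 0.01943 kJ/K (> 0, since η = 0.411 < η_Carnot = 0.509).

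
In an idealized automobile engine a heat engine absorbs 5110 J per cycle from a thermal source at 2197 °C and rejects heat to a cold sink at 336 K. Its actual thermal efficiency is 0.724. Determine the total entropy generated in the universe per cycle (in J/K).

ΔS_univ ≈ 2.13 J/K

T_H = 2197 °C → 2197 + 273.15 = 2470.15 K.
W = η·Q_H = 0.724 × 5110 = 3700 J, so Q_C = Q_H − W = 1410 J.
Reservoir entropy changes: ΔS_H = −Q_H/T_H = −5110/2470.15 = -2.069 J/K and ΔS_C = +Q_C/T_C = 1410/336.00 = 4.198 J/K.
ΔS_univ = −Q_H/T_H + Q_C/T_C = 2.13 J/K (> 0, since η = 0.724 < η_Carnot = 0.864).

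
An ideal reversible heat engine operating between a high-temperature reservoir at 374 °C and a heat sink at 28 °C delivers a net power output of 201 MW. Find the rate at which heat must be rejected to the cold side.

Q̇_C ≈ 175 MW

T_H = 374 °C → 374 + 273.15 = 647.15 K.
T_C = 28 °C → 28 + 273.15 = 301.15 K.
For a reversible engine, η = 1 − T_C/T_H = 1 − 301.15/647.15 = 0.5347.
Since Q_C/Q_H = T_C/T_H and Q_H = W/η, Q_C = W·T_C/(T_H − T_C) = 201 × 301.15/346.00 = 175 MW.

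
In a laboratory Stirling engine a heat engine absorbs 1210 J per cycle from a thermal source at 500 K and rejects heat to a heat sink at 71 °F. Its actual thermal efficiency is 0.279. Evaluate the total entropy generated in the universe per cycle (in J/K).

ΔS_univ ≈ 0.539 J/K

T_C = 71 °F → (71 − 32) × 5/9 = 21.67 °C = 294.82 K.
W = η·Q_H = 0.279 × 1210 = 337.6 J, so Q_C = Q_H − W = 872.4 J.
Reservoir entropy changes: ΔS_H = −Q_H/T_H = −1210/500.00 = -2.420 J/K and ΔS_C = +Q_C/T_C = 872.4/294.82 = 2.959 J/K.
ΔS_univ = −Q_H/T_H + Q_C/T_C = 0.539 J/K (> 0, since η = 0.279 < η_Carnot = 0.410).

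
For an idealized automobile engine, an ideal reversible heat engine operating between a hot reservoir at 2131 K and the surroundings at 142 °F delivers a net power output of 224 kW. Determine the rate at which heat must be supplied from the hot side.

Q̇_H ≈ 266 kW

T_C = 142 °F → (142 − 32) × 5/9 = 61.11 °C = 334.26 K.
Carnot efficiency: η = 1 − T_C/T_H = 1 − 334.26/2131.00 = 0.8431.
Q_H = W/η = 224/0.8431 = 266 kW.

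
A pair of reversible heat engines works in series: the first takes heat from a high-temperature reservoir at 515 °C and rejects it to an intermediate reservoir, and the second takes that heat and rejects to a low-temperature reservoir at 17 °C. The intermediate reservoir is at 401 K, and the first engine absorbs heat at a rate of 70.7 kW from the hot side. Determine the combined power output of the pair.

T_H = 515 °C → 515 + 273.15 = 788.15 K.
T_C = 17 °C → 17 + 273.15 = 290.15 K.
Two reversible stages in series are equivalent to a single Carnot engine between T_H and T_C, so η_total = 1 − T_C/T_H = 1 − 290.15/788.15 = 0.6319.
W_total = η_total · Q_H = 0.6319 × 70.7 = 44.7 kW.

Ẇ_total ≈ 44.7 kW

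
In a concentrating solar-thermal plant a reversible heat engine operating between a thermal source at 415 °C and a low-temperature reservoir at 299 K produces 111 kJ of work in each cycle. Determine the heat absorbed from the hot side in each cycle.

Q_H ≈ 196.3 kJ

T_H = 415 °C → 415 + 273.15 = 688.15 K.
η_rev = 1 − T_C/T_H = 1 − 299.00/688.15 = 0.5655.
Q_H = W/η = 111/0.5655 = 196.3 kJ.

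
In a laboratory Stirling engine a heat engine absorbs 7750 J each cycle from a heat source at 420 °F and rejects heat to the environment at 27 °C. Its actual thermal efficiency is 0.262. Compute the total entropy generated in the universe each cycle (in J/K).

T_H = 420 °F → (420 − 32) × 5/9 = 215.56 °C = 488.71 K.
T_C = 27 °C → 27 + 273.15 = 300.15 K.
W = η·Q_H = 0.262 × 7750 = 2030 J, so Q_C = Q_H − W = 5720 J.
Reservoir entropy changes: ΔS_H = −Q_H/T_H = −7750/488.71 = -15.86 J/K and ΔS_C = +Q_C/T_C = 5720/300.15 = 19.06 J/K.
ΔS_univ = −Q_H/T_H + Q_C/T_C = 3.20 J/K (> 0, since η = 0.262 < η_Carnot = 0.386).

ΔS_univ ≈ 3.20 J/K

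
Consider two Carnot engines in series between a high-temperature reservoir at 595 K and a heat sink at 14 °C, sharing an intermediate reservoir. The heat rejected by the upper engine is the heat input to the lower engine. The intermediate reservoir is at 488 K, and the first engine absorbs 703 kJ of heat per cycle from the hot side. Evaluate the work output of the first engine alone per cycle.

T_C = 14 °C → 14 + 273.15 = 287.15 K.
First-stage efficiency η₁ = 1 − T_m/T_H = 1 − 488.00/595.00 = 0.1798.
W₁ = η₁·Q_H = 0.1798 × 703 = 126.4 kJ.

W₁ ≈ 126.4 kJ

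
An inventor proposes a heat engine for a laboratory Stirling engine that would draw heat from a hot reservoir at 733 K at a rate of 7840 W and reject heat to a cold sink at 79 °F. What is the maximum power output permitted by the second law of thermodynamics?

T_C = 79 °F → (79 − 32) × 5/9 = 26.11 °C = 299.26 K.
The upper bound on efficiency is η_max = 1 − T_C/T_H = 1 − 299.26/733.00 = 0.5917.
W_max = η_max · Q_H = 0.5917 × 7840 = 4640 W.

Ẇ_max ≈ 4640 W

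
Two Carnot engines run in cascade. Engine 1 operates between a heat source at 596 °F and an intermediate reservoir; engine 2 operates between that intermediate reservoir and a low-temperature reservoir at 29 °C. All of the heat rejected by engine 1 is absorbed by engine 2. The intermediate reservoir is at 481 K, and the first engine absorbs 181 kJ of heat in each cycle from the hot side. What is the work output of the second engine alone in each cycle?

T_H = 596 °F → (596 − 32) × 5/9 = 313.33 °C = 586.48 K.
T_C = 29 °C → 29 + 273.15 = 302.15 K.
Heat entering the second stage: Q_m = Q_H·(T_m/T_H) = 181 × 481.00/586.48 = 148 kJ.
Second-stage efficiency η₂ = 1 − T_C/T_m = 1 − 302.15/481.00 = 0.3718, so W₂ = η₂·Q_m = 55.2 kJ.

W₂ ≈ 55.2 kJ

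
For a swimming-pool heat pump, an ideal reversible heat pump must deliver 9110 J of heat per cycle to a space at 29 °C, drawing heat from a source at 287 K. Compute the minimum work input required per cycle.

T_H = 29 °C → 29 + 273.15 = 302.15 K.
Reversible heating COP: COP_HP = T_H/(T_H − T_C) = 302.15/15.15 = 19.9439.
W = Q_H/COP_HP = 9110/19.9439 = 457 J.

W_in ≈ 457 J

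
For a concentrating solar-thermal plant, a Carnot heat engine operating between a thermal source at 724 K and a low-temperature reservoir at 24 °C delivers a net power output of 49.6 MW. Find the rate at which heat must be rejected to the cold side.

Q̇_C ≈ 34.5 MW

T_C = 24 °C → 24 + 273.15 = 297.15 K.
Since the cycle is reversible, η = 1 − T_C/T_H = 1 − 297.15/724.00 = 0.5896.
Since Q_C/Q_H = T_C/T_H and Q_H = W/η, Q_C = W·T_C/(T_H − T_C) = 49.6 × 297.15/426.85 = 34.5 MW.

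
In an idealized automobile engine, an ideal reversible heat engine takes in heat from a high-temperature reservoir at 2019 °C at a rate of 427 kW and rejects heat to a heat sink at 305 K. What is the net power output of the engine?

Ẇ ≈ 370.2 kW

T_H = 2019 °C → 2019 + 273.15 = 2292.15 K.
η_rev = 1 − T_C/T_H = 1 − 305.00/2292.15 = 0.8669.
W = η·Q_H = 0.8669 × 427 = 370.2 kW.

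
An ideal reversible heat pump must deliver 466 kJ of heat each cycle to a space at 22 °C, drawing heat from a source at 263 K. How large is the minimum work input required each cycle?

W_in ≈ 50.8 kJ

T_H = 22 °C → 22 + 273.15 = 295.15 K.
The Carnot heat-pump COP is COP_HP = T_H/(T_H − T_C) = 295.15/32.15 = 9.1804.
W = Q_H/COP_HP = 466/9.1804 = 50.8 kJ.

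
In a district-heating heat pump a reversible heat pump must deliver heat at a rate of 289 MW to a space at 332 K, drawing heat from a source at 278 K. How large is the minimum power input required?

Ẇ_in ≈ 47.0 MW

Reversible heating COP: COP_HP = T_H/(T_H − T_C) = 332.00/54.00 = 6.1481.
W = Q_H/COP_HP = 289/6.1481 = 47.0 MW.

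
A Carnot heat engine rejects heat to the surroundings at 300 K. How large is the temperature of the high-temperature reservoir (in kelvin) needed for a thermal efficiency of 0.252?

From η = 1 − T_C/T_H, solving for T_H gives T_H = T_C/(1 − η) = 300.00/(1 − 0.252) = 401.1 K.

T_H ≈ 401.1 K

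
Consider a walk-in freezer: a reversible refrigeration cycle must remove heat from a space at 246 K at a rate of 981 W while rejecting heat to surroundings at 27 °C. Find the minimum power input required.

Ẇ_in ≈ 215.9 W

T_H = 27 °C → 27 + 273.15 = 300.15 K.
The reversible coefficient of performance is COP_R = T_C/(T_H − T_C) = 246.00/54.15 = 4.5429.
W = Q_C/COP_R = 981/4.5429 = 215.9 W.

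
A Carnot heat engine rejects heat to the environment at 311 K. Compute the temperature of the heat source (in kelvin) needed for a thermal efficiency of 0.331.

From η = 1 − T_C/T_H, solving for T_H gives T_H = T_C/(1 − η) = 311.00/(1 − 0.331) = 464.9 K.

T_H ≈ 464.9 K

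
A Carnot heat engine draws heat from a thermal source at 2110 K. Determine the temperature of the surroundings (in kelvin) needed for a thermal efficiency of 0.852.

T_C ≈ 312 K

From η = 1 − T_C/T_H, T_C = T_H·(1 − η) = 2110.00 × (1 − 0.852) = 312 K.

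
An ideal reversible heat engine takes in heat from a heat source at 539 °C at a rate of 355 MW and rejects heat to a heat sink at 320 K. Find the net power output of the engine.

T_H = 539 °C → 539 + 273.15 = 812.15 K.
The Carnot efficiency is η = 1 − T_C/T_H = 1 − 320.00/812.15 = 0.6060.
W = η·Q_H = 0.6060 × 355 = 215 MW.

Ẇ ≈ 215 MW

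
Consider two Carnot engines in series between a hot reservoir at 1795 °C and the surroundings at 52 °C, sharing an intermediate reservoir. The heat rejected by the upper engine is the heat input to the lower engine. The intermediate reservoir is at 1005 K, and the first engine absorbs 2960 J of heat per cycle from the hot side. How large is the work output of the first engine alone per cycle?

T_H = 1795 °C → 1795 + 273.15 = 2068.15 K.
T_C = 52 °C → 52 + 273.15 = 325.15 K.
First-stage efficiency η₁ = 1 − T_m/T_H = 1 − 1005.00/2068.15 = 0.5141.
W₁ = η₁·Q_H = 0.5141 × 2960 = 1520 J.

W₁ ≈ 1520 J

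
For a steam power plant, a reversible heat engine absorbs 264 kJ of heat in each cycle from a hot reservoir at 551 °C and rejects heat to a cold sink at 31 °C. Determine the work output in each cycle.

T_H = 551 °C → 551 + 273.15 = 824.15 K.
T_C = 31 °C → 31 + 273.15 = 304.15 K.
Since the cycle is reversible, η = 1 − T_C/T_H = 1 − 304.15/824.15 = 0.6310.
W = η·Q_H = 0.6310 × 264 = 167 kJ.

W ≈ 167 kJ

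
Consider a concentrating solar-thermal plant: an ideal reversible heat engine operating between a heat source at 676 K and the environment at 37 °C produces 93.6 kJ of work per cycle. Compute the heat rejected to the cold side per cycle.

T_C = 37 °C → 37 + 273.15 = 310.15 K.
Carnot efficiency: η = 1 − T_C/T_H = 1 − 310.15/676.00 = 0.5412.
Since Q_C/Q_H = T_C/T_H and Q_H = W/η, Q_C = W·T_C/(T_H − T_C) = 93.6 × 310.15/365.85 = 79.3 kJ.

Q_C ≈ 79.3 kJ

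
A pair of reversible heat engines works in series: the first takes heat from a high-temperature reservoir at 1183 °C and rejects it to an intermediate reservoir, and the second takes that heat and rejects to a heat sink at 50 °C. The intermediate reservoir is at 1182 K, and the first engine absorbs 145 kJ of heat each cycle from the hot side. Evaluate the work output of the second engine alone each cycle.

T_H = 1183 °C → 1183 + 273.15 = 1456.15 K.
T_C = 50 °C → 50 + 273.15 = 323.15 K.
Heat entering the second stage: Q_m = Q_H·(T_m/T_H) = 145 × 1182.00/1456.15 = 118 kJ.
Second-stage efficiency η₂ = 1 − T_C/T_m = 1 − 323.15/1182.00 = 0.7266, so W₂ = η₂·Q_m = 85.5 kJ.

W₂ ≈ 85.5 kJ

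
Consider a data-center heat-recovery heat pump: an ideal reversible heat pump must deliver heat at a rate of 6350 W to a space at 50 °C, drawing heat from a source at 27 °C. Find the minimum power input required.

T_H = 50 °C → 50 + 273.15 = 323.15 K.
T_C = 27 °C → 27 + 273.15 = 300.15 K.
COP_HP = T_H/(T_H − T_C) = 323.15/23.00 = 14.0500.
W = Q_H/COP_HP = 6350/14.0500 = 452.0 W.

Ẇ_in ≈ 452.0 W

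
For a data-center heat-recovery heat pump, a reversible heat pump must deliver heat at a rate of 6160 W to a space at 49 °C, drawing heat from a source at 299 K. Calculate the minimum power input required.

Ẇ_in ≈ 442.7 W

T_H = 49 °C → 49 + 273.15 = 322.15 K.
The Carnot heat-pump COP is COP_HP = T_H/(T_H − T_C) = 322.15/23.15 = 13.9158.
W = Q_H/COP_HP = 6160/13.9158 = 442.7 W.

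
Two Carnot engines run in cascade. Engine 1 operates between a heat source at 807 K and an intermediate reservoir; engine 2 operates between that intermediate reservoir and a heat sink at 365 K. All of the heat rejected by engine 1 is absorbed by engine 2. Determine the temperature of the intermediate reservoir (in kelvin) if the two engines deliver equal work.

For reversible stages Q_m = Q_H·(T_m/T_H). Setting W₁ = Q_H(1 − T_m/T_H) equal to W₂ = Q_m(1 − T_C/T_m) = Q_H·(T_m − T_C)/T_H gives T_H − T_m = T_m − T_C, so T_m = (T_H + T_C)/2 = (807.00 + 365.00)/2 = 586.0 K.

T_m ≈ 586.0 K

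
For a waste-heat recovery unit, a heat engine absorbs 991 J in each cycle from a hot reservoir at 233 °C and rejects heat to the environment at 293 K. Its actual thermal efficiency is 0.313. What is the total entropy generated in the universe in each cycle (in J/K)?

T_H = 233 °C → 233 + 273.15 = 506.15 K.
W = η·Q_H = 0.313 × 991 = 310.2 J, so Q_C = Q_H − W = 680.8 J.
Entropy balance on the reservoirs: −Q_H/T_H = -1.958 J/K, +Q_C/T_C = 2.324 J/K.
ΔS_univ = −Q_H/T_H + Q_C/T_C = 0.366 J/K (> 0, since η = 0.313 < η_Carnot = 0.421).

ΔS_univ ≈ 0.366 J/K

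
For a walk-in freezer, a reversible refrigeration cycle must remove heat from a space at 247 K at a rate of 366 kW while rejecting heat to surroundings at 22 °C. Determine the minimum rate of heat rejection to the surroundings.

Q̇_H ≈ 437 kW

T_H = 22 °C → 22 + 273.15 = 295.15 K.
For a reversible cycle Q_H/Q_C = T_H/T_C, so Q_H = Q_C·T_H/T_C = 366 × 295.15/247.00 = 437 kW.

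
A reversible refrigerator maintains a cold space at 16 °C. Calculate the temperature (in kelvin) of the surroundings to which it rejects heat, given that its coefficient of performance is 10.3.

T_C = 16 °C → 16 + 273.15 = 289.15 K.
COP_R = T_C/(T_H − T_C) ⇒ T_H = T_C·(1 + 1/COP_R) = 289.15 × (1 + 1/10.3) = 317 K.

T_H ≈ 317 K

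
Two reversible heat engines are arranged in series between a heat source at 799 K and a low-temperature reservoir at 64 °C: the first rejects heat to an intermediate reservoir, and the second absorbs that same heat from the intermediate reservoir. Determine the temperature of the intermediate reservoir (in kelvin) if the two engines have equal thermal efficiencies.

T_m ≈ 519.0 K

T_C = 64 °C → 64 + 273.15 = 337.15 K.
Equal efficiencies require 1 − T_m/T_H = 1 − T_C/T_m, i.e. T_m/T_H = T_C/T_m, so T_m = √(T_H·T_C) = √(799.00 × 337.15) = 519.0 K.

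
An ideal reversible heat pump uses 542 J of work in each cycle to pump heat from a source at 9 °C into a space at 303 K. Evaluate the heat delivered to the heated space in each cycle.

T_C = 9 °C → 9 + 273.15 = 282.15 K.
Reversible heating COP: COP_HP = T_H/(T_H − T_C) = 303.00/20.85 = 14.5324.
Q_H = COP_HP · W = 14.5324 × 542 = 7880 J.

Q_H ≈ 7880 J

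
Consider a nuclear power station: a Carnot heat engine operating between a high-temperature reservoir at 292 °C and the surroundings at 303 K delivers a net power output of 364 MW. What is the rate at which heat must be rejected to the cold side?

T_H = 292 °C → 292 + 273.15 = 565.15 K.
Since the cycle is reversible, η = 1 − T_C/T_H = 1 − 303.00/565.15 = 0.4639.
Since Q_C/Q_H = T_C/T_H and Q_H = W/η, Q_C = W·T_C/(T_H − T_C) = 364 × 303.00/262.15 = 421 MW.

Q̇_C ≈ 421 MW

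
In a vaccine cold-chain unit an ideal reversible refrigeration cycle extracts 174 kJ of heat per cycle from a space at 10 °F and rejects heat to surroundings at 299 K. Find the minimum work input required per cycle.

T_C = 10 °F → (10 − 32) × 5/9 = -12.22 °C = 260.93 K.
COP_R = T_C/(T_H − T_C) = 260.93/38.07 = 6.8535.
W = Q_C/COP_R = 174/6.8535 = 25.39 kJ.

W_in ≈ 25.39 kJ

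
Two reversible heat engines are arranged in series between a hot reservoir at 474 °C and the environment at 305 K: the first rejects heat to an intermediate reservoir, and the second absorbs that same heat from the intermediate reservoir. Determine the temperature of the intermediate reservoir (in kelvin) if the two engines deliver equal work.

T_H = 474 °C → 474 + 273.15 = 747.15 K.
For reversible stages Q_m = Q_H·(T_m/T_H). Setting W₁ = Q_H(1 − T_m/T_H) equal to W₂ = Q_m(1 − T_C/T_m) = Q_H·(T_m − T_C)/T_H gives T_H − T_m = T_m − T_C, so T_m = (T_H + T_C)/2 = (747.15 + 305.00)/2 = 526 K.

T_m ≈ 526 K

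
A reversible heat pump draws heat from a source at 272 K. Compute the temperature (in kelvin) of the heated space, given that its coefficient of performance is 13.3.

T_H ≈ 294 K

COP_HP = T_H/(T_H − T_C) ⇒ T_H = T_C·COP_HP/(COP_HP − 1) = 272.00 × 13.3/(13.3 − 1) = 294 K.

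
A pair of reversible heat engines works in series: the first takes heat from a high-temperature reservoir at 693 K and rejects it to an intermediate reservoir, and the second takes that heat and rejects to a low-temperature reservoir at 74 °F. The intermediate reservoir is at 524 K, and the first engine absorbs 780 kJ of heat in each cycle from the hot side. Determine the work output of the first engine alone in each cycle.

T_C = 74 °F → (74 − 32) × 5/9 = 23.33 °C = 296.48 K.
First-stage efficiency η₁ = 1 − T_m/T_H = 1 − 524.00/693.00 = 0.2439.
W₁ = η₁·Q_H = 0.2439 × 780 = 190 kJ.

W₁ ≈ 190 kJ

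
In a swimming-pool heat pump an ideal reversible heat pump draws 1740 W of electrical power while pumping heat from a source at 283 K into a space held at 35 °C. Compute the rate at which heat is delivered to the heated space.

T_H = 35 °C → 35 + 273.15 = 308.15 K.
For a reversible heat pump, COP_HP = T_H/(T_H − T_C) = 308.15/25.15 = 12.2525.
Q_H = COP_HP · W = 12.2525 × 1740 = 21300 W.

Q̇_H ≈ 21300 W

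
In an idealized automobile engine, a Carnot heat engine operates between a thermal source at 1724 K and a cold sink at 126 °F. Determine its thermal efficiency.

T_C = 126 °F → (126 − 32) × 5/9 = 52.22 °C = 325.37 K.
The Carnot efficiency is η = 1 − T_C/T_H = 1 − 325.37/1724.00 = 0.8113.

η ≈ 0.8113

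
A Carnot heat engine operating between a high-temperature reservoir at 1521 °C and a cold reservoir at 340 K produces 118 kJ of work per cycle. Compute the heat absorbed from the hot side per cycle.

T_H = 1521 °C → 1521 + 273.15 = 1794.15 K.
η_rev = 1 − T_C/T_H = 1 − 340.00/1794.15 = 0.8105.
Q_H = W/η = 118/0.8105 = 146 kJ.

Q_H ≈ 146 kJ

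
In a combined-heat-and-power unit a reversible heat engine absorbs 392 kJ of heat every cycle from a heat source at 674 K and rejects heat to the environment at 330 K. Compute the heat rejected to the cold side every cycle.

Carnot efficiency: η = 1 − T_C/T_H = 1 − 330.00/674.00 = 0.5104.
For a reversible cycle Q_C/Q_H = T_C/T_H, so Q_C = 392 × 330.00/674.00 = 191.9 kJ.

Q_C ≈ 191.9 kJ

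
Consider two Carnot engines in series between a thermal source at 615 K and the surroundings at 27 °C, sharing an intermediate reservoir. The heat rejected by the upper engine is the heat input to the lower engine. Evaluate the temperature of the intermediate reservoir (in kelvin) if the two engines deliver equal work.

T_m ≈ 458 K

T_C = 27 °C → 27 + 273.15 = 300.15 K.
For reversible stages Q_m = Q_H·(T_m/T_H). Setting W₁ = Q_H(1 − T_m/T_H) equal to W₂ = Q_m(1 − T_C/T_m) = Q_H·(T_m − T_C)/T_H gives T_H − T_m = T_m − T_C, so T_m = (T_H + T_C)/2 = (615.00 + 300.15)/2 = 458 K.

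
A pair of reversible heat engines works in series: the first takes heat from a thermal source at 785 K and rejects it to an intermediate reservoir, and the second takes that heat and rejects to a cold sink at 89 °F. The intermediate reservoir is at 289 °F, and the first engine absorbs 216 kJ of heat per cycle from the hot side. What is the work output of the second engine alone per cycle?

W₂ ≈ 30.6 kJ

T_C = 89 °F → (89 − 32) × 5/9 = 31.67 °C = 304.82 K.
T_m = 289 °F → (289 − 32) × 5/9 = 142.78 °C = 415.93 K.
Heat entering the second stage: Q_m = Q_H·(T_m/T_H) = 216 × 415.93/785.00 = 114 kJ.
Second-stage efficiency η₂ = 1 − T_C/T_m = 1 − 304.82/415.93 = 0.2671, so W₂ = η₂·Q_m = 30.6 kJ.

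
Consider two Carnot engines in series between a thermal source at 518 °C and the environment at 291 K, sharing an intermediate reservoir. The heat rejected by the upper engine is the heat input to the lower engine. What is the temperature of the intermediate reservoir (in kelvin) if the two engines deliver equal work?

T_m ≈ 541 K

T_H = 518 °C → 518 + 273.15 = 791.15 K.
For reversible stages Q_m = Q_H·(T_m/T_H). Setting W₁ = Q_H(1 − T_m/T_H) equal to W₂ = Q_m(1 − T_C/T_m) = Q_H·(T_m − T_C)/T_H gives T_H − T_m = T_m − T_C, so T_m = (T_H + T_C)/2 = (791.15 + 291.00)/2 = 541 K.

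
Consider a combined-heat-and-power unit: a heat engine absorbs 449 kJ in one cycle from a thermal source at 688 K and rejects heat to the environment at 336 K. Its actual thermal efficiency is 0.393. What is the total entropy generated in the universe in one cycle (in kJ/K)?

W = η·Q_H = 0.393 × 449 = 176.5 kJ, so Q_C = Q_H − W = 272.5 kJ.
Reservoir entropy changes: ΔS_H = −Q_H/T_H = −449/688.00 = -0.6526 kJ/K and ΔS_C = +Q_C/T_C = 272.5/336.00 = 0.8111 kJ/K.
ΔS_univ = −Q_H/T_H + Q_C/T_C = 0.159 kJ/K (> 0, since η = 0.393 < η_Carnot = 0.512).

ΔS_univ ≈ 0.159 kJ/K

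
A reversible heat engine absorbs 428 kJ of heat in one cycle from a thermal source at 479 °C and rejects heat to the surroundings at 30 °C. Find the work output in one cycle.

W ≈ 255 kJ

T_H = 479 °C → 479 + 273.15 = 752.15 K.
T_C = 30 °C → 30 + 273.15 = 303.15 K.
η_rev = 1 − T_C/T_H = 1 − 303.15/752.15 = 0.5970.
W = η·Q_H = 0.5970 × 428 = 255 kJ.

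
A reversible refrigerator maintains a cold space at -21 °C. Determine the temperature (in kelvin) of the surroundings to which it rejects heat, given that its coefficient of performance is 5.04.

T_H ≈ 302 K

T_C = -21 °C → -21 + 273.15 = 252.15 K.
COP_R = T_C/(T_H − T_C) ⇒ T_H = T_C·(1 + 1/COP_R) = 252.15 × (1 + 1/5.04) = 302 K.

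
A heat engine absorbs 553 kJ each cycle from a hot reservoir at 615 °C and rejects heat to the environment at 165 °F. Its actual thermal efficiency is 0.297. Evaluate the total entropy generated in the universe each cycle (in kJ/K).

ΔS_univ ≈ 0.498 kJ/K

T_H = 615 °C → 615 + 273.15 = 888.15 K.
T_C = 165 °F → (165 − 32) × 5/9 = 73.89 °C = 347.04 K.
W = η·Q_H = 0.297 × 553 = 164.2 kJ, so Q_C = Q_H − W = 388.8 kJ.
Reservoir entropy changes: ΔS_H = −Q_H/T_H = −553/888.15 = -0.6226 kJ/K and ΔS_C = +Q_C/T_C = 388.8/347.04 = 1.120 kJ/K.
ΔS_univ = −Q_H/T_H + Q_C/T_C = 0.498 kJ/K (> 0, since η = 0.297 < η_Carnot = 0.609).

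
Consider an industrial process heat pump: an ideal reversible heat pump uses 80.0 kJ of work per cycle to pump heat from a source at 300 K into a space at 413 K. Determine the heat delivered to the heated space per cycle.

For a reversible heat pump, COP_HP = T_H/(T_H − T_C) = 413.00/113.00 = 3.6549.
Q_H = COP_HP · W = 3.6549 × 80.0 = 292 kJ.

Q_H ≈ 292 kJ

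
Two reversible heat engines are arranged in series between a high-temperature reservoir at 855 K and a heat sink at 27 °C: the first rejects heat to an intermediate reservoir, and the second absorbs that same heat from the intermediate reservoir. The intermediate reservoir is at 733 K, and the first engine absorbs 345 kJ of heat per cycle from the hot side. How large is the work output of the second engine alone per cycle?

W₂ ≈ 174.7 kJ

T_C = 27 °C → 27 + 273.15 = 300.15 K.
Heat entering the second stage: Q_m = Q_H·(T_m/T_H) = 345 × 733.00/855.00 = 295.8 kJ.
Second-stage efficiency η₂ = 1 − T_C/T_m = 1 − 300.15/733.00 = 0.5905, so W₂ = η₂·Q_m = 174.7 kJ.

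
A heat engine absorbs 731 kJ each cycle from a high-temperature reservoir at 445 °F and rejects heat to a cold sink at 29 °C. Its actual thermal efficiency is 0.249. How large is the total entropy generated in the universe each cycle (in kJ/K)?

ΔS_univ ≈ 0.3625 kJ/K

T_H = 445 °F → (445 − 32) × 5/9 = 229.44 °C = 502.59 K.
T_C = 29 °C → 29 + 273.15 = 302.15 K.
W = η·Q_H = 0.249 × 731 = 182.0 kJ, so Q_C = Q_H − W = 549.0 kJ.
Entropy balance on the reservoirs: −Q_H/T_H = -1.454 kJ/K, +Q_C/T_C = 1.817 kJ/K.
ΔS_univ = −Q_H/T_H + Q_C/T_C = 0.3625 kJ/K (> 0, since η = 0.249 < η_Carnot = 0.399).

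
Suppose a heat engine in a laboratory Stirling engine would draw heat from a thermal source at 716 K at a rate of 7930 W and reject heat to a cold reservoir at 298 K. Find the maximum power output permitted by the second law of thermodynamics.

Ẇ_max ≈ 4630 W

The second-law ceiling is the Carnot efficiency, η_max = 1 − T_C/T_H = 1 − 298.00/716.00 = 0.5838.
W_max = η_max · Q_H = 0.5838 × 7930 = 4630 W.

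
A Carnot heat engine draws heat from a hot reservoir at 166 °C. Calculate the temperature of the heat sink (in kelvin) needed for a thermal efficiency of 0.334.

T_C ≈ 292 K

T_H = 166 °C → 166 + 273.15 = 439.15 K.
From η = 1 − T_C/T_H, T_C = T_H·(1 − η) = 439.15 × (1 − 0.334) = 292 K.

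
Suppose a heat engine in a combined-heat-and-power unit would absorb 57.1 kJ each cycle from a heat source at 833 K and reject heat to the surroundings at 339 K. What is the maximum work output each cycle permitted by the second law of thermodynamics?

By the Carnot theorem, η_max = 1 − T_C/T_H = 1 − 339.00/833.00 = 0.5930.
W_max = η_max · Q_H = 0.5930 × 57.1 = 33.86 kJ.

W_max ≈ 33.86 kJ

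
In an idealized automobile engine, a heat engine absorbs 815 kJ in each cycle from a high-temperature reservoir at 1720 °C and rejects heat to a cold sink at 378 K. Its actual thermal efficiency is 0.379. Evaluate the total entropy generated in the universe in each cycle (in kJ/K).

ΔS_univ ≈ 0.930 kJ/K

T_H = 1720 °C → 1720 + 273.15 = 1993.15 K.
W = η·Q_H = 0.379 × 815 = 308.9 kJ, so Q_C = Q_H − W = 506.1 kJ.
Entropy balance on the reservoirs: −Q_H/T_H = -0.4089 kJ/K, +Q_C/T_C = 1.339 kJ/K.
ΔS_univ = −Q_H/T_H + Q_C/T_C = 0.930 kJ/K (> 0, since η = 0.379 < η_Carnot = 0.810).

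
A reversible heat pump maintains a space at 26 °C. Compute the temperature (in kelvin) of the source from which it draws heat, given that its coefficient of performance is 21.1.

T_H = 26 °C → 26 + 273.15 = 299.15 K.
COP_HP = T_H/(T_H − T_C) ⇒ T_C = T_H·(COP_HP − 1)/COP_HP = 299.15 × (21.1 − 1)/21.1 = 285 K.

T_C ≈ 285 K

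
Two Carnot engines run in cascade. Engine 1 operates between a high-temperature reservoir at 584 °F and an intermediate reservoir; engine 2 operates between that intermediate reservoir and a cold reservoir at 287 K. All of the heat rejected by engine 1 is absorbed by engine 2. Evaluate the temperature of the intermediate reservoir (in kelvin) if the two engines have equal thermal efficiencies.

T_m ≈ 408 K

T_H = 584 °F → (584 − 32) × 5/9 = 306.67 °C = 579.82 K.
Equal efficiencies require 1 − T_m/T_H = 1 − T_C/T_m, i.e. T_m/T_H = T_C/T_m, so T_m = √(T_H·T_C) = √(579.82 × 287.00) = 408 K.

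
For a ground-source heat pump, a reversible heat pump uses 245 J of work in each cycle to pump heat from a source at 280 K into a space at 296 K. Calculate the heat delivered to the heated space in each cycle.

Q_H ≈ 4530 J

For a reversible heat pump, COP_HP = T_H/(T_H − T_C) = 296.00/16.00 = 18.5000.
Q_H = COP_HP · W = 18.5000 × 245 = 4530 J.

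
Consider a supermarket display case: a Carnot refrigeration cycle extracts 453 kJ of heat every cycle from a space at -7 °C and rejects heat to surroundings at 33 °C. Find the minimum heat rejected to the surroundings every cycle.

Q_H ≈ 521.1 kJ

T_H = 33 °C → 33 + 273.15 = 306.15 K.
T_C = -7 °C → -7 + 273.15 = 266.15 K.
For a reversible cycle Q_H/Q_C = T_H/T_C, so Q_H = Q_C·T_H/T_C = 453 × 306.15/266.15 = 521.1 kJ.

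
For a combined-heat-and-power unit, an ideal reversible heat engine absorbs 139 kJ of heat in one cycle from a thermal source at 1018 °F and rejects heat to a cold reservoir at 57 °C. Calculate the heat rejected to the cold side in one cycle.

Q_C ≈ 55.9 kJ

T_H = 1018 °F → (1018 − 32) × 5/9 = 547.78 °C = 820.93 K.
T_C = 57 °C → 57 + 273.15 = 330.15 K.
η_rev = 1 − T_C/T_H = 1 − 330.15/820.93 = 0.5978.
For a reversible cycle Q_C/Q_H = T_C/T_H, so Q_C = 139 × 330.15/820.93 = 55.9 kJ.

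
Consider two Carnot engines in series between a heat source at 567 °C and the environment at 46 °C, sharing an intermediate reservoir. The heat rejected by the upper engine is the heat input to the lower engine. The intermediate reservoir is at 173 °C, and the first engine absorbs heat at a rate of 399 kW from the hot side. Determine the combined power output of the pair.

Ẇ_total ≈ 247 kW

T_H = 567 °C → 567 + 273.15 = 840.15 K.
T_C = 46 °C → 46 + 273.15 = 319.15 K.
Two reversible stages in series are equivalent to a single Carnot engine between T_H and T_C, so η_total = 1 − T_C/T_H = 1 − 319.15/840.15 = 0.6201.
W_total = η_total · Q_H = 0.6201 × 399 = 247 kW.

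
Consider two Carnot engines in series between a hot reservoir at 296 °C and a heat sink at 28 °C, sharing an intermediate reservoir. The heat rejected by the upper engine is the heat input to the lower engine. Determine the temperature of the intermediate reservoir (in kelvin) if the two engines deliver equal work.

T_H = 296 °C → 296 + 273.15 = 569.15 K.
T_C = 28 °C → 28 + 273.15 = 301.15 K.
For reversible stages Q_m = Q_H·(T_m/T_H). Setting W₁ = Q_H(1 − T_m/T_H) equal to W₂ = Q_m(1 − T_C/T_m) = Q_H·(T_m − T_C)/T_H gives T_H − T_m = T_m − T_C, so T_m = (T_H + T_C)/2 = (569.15 + 301.15)/2 = 435.1 K.

T_m ≈ 435.1 K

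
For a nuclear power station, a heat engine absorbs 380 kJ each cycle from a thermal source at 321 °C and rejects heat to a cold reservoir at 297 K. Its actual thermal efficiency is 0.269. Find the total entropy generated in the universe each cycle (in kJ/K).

ΔS_univ ≈ 0.296 kJ/K

T_H = 321 °C → 321 + 273.15 = 594.15 K.
W = η·Q_H = 0.269 × 380 = 102.2 kJ, so Q_C = Q_H − W = 277.8 kJ.
Entropy balance on the reservoirs: −Q_H/T_H = -0.6396 kJ/K, +Q_C/T_C = 0.9353 kJ/K.
ΔS_univ = −Q_H/T_H + Q_C/T_C = 0.296 kJ/K (> 0, since η = 0.269 < η_Carnot = 0.500).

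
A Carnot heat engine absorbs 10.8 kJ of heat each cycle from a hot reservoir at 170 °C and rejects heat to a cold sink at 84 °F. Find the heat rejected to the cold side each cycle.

Q_C ≈ 7.36 kJ

T_H = 170 °C → 170 + 273.15 = 443.15 K.
T_C = 84 °F → (84 − 32) × 5/9 = 28.89 °C = 302.04 K.
η_rev = 1 − T_C/T_H = 1 − 302.04/443.15 = 0.3184.
For a reversible cycle Q_C/Q_H = T_C/T_H, so Q_C = 10.8 × 302.04/443.15 = 7.36 kJ.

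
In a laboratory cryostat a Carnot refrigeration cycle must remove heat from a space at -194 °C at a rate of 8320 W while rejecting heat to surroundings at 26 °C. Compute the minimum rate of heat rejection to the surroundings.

T_H = 26 °C → 26 + 273.15 = 299.15 K.
T_C = -194 °C → -194 + 273.15 = 79.15 K.
For a reversible cycle Q_H/Q_C = T_H/T_C, so Q_H = Q_C·T_H/T_C = 8320 × 299.15/79.15 = 31400 W.

Q̇_H ≈ 31400 W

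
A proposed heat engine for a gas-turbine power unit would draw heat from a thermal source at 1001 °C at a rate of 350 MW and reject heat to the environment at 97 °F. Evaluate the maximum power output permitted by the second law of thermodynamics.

Ẇ_max ≈ 265 MW

T_H = 1001 °C → 1001 + 273.15 = 1274.15 K.
T_C = 97 °F → (97 − 32) × 5/9 = 36.11 °C = 309.26 K.
The upper bound on efficiency is η_max = 1 − T_C/T_H = 1 − 309.26/1274.15 = 0.7573.
W_max = η_max · Q_H = 0.7573 × 350 = 265 MW.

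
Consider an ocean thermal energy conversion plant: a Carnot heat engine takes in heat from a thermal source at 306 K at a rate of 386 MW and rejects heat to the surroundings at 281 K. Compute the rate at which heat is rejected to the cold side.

Since the cycle is reversible, η = 1 − T_C/T_H = 1 − 281.00/306.00 = 0.0817.
For a reversible cycle Q_C/Q_H = T_C/T_H, so Q_C = 386 × 281.00/306.00 = 354 MW.

Q̇_C ≈ 354 MW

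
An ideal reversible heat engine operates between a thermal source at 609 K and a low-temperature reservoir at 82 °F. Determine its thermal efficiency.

η ≈ 0.506

T_C = 82 °F → (82 − 32) × 5/9 = 27.78 °C = 300.93 K.
The Carnot efficiency is η = 1 − T_C/T_H = 1 − 300.93/609.00 = 0.506.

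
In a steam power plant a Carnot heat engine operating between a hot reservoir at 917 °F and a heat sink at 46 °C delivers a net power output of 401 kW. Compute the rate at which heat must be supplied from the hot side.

T_H = 917 °F → (917 − 32) × 5/9 = 491.67 °C = 764.82 K.
T_C = 46 °C → 46 + 273.15 = 319.15 K.
Since the cycle is reversible, η = 1 − T_C/T_H = 1 − 319.15/764.82 = 0.5827.
Q_H = W/η = 401/0.5827 = 688 kW.

Q̇_H ≈ 688 kW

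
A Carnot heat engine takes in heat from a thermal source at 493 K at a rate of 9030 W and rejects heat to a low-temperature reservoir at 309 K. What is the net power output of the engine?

Ẇ ≈ 3370 W

Carnot efficiency: η = 1 − T_C/T_H = 1 − 309.00/493.00 = 0.3732.
W = η·Q_H = 0.3732 × 9030 = 3370 W.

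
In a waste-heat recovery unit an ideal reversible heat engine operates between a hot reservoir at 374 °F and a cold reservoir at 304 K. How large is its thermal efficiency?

T_H = 374 °F → (374 − 32) × 5/9 = 190.00 °C = 463.15 K.
η_rev = 1 − T_C/T_H = 1 − 304.00/463.15 = 0.344.

η ≈ 0.344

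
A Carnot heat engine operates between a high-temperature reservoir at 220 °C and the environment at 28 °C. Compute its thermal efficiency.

T_H = 220 °C → 220 + 273.15 = 493.15 K.
T_C = 28 °C → 28 + 273.15 = 301.15 K.
Carnot efficiency: η = 1 − T_C/T_H = 1 − 301.15/493.15 = 0.389.

η ≈ 0.389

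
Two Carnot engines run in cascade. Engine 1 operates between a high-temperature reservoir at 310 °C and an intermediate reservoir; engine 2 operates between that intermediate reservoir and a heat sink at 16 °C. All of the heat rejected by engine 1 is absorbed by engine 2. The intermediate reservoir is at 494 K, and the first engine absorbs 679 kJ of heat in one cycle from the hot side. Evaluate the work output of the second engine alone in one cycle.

W₂ ≈ 239 kJ

T_H = 310 °C → 310 + 273.15 = 583.15 K.
T_C = 16 °C → 16 + 273.15 = 289.15 K.
Heat entering the second stage: Q_m = Q_H·(T_m/T_H) = 679 × 494.00/583.15 = 575 kJ.
Second-stage efficiency η₂ = 1 − T_C/T_m = 1 − 289.15/494.00 = 0.4147, so W₂ = η₂·Q_m = 239 kJ.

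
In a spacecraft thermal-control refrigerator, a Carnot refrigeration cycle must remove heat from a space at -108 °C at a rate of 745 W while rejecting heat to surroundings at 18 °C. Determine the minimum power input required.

T_H = 18 °C → 18 + 273.15 = 291.15 K.
T_C = -108 °C → -108 + 273.15 = 165.15 K.
Carnot COP: COP_R = T_C/(T_H − T_C) = 165.15/126.00 = 1.3107.
W = Q_C/COP_R = 745/1.3107 = 568.4 W.

Ẇ_in ≈ 568.4 W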